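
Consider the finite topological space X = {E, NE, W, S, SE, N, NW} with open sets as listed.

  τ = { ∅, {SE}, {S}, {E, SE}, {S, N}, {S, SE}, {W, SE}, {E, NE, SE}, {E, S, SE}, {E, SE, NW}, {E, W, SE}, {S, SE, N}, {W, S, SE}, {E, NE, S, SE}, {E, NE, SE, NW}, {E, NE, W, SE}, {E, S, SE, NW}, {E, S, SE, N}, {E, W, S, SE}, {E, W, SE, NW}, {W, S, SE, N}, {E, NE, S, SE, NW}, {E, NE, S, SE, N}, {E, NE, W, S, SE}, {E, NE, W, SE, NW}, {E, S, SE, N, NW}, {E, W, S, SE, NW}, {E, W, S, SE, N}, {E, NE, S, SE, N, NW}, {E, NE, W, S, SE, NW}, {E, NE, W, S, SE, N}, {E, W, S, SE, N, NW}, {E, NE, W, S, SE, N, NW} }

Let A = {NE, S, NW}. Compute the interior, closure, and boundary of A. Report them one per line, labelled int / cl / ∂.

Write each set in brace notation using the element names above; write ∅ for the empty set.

interior: largest open inside A is {S} (from ∅, {S})
cl via duality: int({E, W, SE, N}) = {E, W, SE}, so X∖{E, W, SE} = {NE, S, N, NW}
cl∖int = {NE, N, NW}

int(A) = {S}
cl(A)  = {NE, S, N, NW}
∂A     = {NE, N, NW}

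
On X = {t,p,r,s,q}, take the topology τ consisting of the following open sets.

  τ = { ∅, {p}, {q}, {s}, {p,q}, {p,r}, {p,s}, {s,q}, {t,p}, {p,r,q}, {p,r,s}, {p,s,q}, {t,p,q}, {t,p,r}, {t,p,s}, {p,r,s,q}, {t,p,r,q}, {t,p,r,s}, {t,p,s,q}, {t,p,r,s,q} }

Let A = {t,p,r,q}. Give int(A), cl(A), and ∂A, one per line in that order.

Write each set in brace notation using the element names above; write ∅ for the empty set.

open subsets of A: ∅, {p}, {q}, {p,q}, {t,p}, {p,r}, {t,p,r}, {t,p,q}, {p,r,q}, {t,p,r,q}; so int(A) = {t,p,r,q}
closure: X∖int(X∖A) = X∖{s} = {t,p,r,q}
∂A = {t,p,r,q} minus {t,p,r,q} = ∅

int(A) = {t,p,r,q}
cl(A)  = {t,p,r,q}
∂A     = ∅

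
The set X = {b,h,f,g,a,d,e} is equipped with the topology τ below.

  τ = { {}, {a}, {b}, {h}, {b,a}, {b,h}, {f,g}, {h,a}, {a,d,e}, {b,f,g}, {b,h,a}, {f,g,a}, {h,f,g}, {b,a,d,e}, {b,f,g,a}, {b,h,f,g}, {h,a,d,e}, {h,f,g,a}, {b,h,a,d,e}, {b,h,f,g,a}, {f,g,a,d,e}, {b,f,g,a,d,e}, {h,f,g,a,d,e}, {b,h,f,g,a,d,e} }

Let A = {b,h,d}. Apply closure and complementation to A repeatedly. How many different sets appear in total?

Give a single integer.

6

complement {f,g,a,e}; its interior {f,g,a}; cl(A) = X∖{f,g,a} = {b,h,d,e}
With k = closure, c = complement:
  1. A     = {b,h,d}
  2. kA    = {b,h,d,e}
  3. cA    = {f,g,a,e}
  4. ckA   = {f,g,a}
  5. kcA   = {f,g,a,d,e}
  6. ckcA  = {b,h}
k, c of each give nothing new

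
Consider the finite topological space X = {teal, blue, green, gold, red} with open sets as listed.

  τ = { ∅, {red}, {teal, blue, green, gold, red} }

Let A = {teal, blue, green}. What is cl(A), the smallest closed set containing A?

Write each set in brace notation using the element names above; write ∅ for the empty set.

complement {gold, red}; its interior {red}; cl(A) = X∖{red} = {teal, blue, green, gold}

{teal, blue, green, gold}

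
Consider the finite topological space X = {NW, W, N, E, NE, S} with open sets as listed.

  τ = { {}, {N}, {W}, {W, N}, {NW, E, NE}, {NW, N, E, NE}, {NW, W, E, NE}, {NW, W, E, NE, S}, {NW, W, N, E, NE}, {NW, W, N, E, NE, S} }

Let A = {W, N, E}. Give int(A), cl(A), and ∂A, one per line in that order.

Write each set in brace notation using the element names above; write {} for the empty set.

int(A) = {W, N}
cl(A)  = {NW, W, N, E, NE, S}
∂A     = {NW, E, NE, S}

U open, U⊆A: {}, {N}, {W}, {W, N}. int(A) = ⋃ = {W, N}
X∖A={NW, NE, S}, int(X∖A)={}, hence cl(A)={NW, W, N, E, NE, S}
∂A: remove int from cl → {NW, E, NE, S}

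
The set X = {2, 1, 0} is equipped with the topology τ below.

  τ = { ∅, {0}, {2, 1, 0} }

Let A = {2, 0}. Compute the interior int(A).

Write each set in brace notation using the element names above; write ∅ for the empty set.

{0}

interior: largest open inside A is {0} (from ∅, {0})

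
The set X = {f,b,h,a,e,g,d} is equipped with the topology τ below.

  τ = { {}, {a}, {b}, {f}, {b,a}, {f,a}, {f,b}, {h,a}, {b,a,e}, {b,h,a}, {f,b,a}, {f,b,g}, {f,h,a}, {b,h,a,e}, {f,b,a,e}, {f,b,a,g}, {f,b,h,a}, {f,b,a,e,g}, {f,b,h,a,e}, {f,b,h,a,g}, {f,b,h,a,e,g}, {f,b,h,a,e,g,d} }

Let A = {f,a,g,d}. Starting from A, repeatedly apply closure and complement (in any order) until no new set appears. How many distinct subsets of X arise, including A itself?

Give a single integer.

8

closure: X∖int(X∖A) = X∖{b} = {f,h,a,e,g,d}
Let k=closure and c=complement:
  1. A     = {f,a,g,d}
  2. kA    = {f,h,a,e,g,d}
  3. cA    = {b,h,e}
  4. ckA   = {b}
  5. kcA   = {b,h,e,g,d}
  6. kckA  = {b,e,g,d}
  7. ckcA  = {f,a}
  8. ckckA = {f,h,a}
— saturated at 8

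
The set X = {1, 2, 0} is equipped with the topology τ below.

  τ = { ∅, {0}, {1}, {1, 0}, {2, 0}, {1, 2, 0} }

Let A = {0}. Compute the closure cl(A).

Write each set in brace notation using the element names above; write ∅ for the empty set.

{2, 0}

X∖A={1, 2}, int(X∖A)={1}, hence cl(A)={2, 0}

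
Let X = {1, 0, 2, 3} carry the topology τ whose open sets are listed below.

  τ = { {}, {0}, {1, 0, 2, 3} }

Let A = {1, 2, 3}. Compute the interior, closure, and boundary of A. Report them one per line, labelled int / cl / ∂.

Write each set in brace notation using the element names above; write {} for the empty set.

int(A) = {}
cl(A)  = {1, 2, 3}
∂A     = {1, 2, 3}

open subsets of A: {}; so int(A) = {}
closure: X∖int(X∖A) = X∖{0} = {1, 2, 3}
∂A = {1, 2, 3} minus {} = {1, 2, 3}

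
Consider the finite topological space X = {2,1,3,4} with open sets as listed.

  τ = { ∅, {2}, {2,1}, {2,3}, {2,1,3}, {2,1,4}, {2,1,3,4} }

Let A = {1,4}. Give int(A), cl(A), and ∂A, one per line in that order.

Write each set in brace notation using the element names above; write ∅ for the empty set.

int(A) = ∅
cl(A)  = {1,4}
∂A     = {1,4}

interior: largest open inside A is ∅ (from ∅)
cl via duality: int({2,3}) = {2,3}, so X∖{2,3} = {1,4}
cl∖int = {1,4}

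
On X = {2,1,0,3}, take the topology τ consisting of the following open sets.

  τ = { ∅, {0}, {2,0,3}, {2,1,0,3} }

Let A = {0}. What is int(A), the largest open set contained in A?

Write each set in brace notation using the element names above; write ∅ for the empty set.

opens ⊆ A: ∅, {0}; union → int = {0}

{0}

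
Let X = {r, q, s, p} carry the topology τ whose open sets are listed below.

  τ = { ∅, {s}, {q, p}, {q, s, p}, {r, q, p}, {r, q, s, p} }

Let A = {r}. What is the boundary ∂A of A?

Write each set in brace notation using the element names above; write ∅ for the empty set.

opens ⊆ A: ∅; union → int = ∅
complement {q, s, p}; its interior {q, s, p}; cl(A) = X∖{q, s, p} = {r}
boundary = {r} ∖ ∅ = {r}

{r}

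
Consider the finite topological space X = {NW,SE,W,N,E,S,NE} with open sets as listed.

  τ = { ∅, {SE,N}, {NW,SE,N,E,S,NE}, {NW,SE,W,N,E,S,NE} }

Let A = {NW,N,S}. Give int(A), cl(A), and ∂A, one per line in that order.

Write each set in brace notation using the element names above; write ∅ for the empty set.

opens ⊆ A: ∅; union → int = ∅
complement {SE,W,E,NE}; its interior ∅; cl(A) = X∖∅ = {NW,SE,W,N,E,S,NE}
boundary = {NW,SE,W,N,E,S,NE} ∖ ∅ = {NW,SE,W,N,E,S,NE}

int(A) = ∅
cl(A)  = {NW,SE,W,N,E,S,NE}
∂A     = {NW,SE,W,N,E,S,NE}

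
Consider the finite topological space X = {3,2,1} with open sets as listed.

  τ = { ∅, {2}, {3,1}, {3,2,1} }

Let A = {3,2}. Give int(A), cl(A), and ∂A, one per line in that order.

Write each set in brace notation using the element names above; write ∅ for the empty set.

interior: largest open inside A is {2} (from ∅, {2})
cl via duality: int({1}) = ∅, so X∖∅ = {3,2,1}
cl∖int = {3,1}

int(A) = {2}
cl(A)  = {3,2,1}
∂A     = {3,1}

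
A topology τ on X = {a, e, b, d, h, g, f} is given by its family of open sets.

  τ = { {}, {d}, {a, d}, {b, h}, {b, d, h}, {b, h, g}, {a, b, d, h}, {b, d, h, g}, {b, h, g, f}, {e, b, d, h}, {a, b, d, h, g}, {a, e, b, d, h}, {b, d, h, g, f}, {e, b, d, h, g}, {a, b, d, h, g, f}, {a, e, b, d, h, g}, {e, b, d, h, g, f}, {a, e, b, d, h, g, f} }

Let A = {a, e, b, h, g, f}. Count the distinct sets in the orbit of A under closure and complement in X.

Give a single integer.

X∖A={d}, int(X∖A)={d}, hence cl(A)={a, e, b, h, g, f}
Orbit (k=closure, c=complement):
  1. A     = {a, e, b, h, g, f}
  2. cA    = {d}
  3. kcA   = {a, e, d}
  4. ckcA  = {b, h, g, f}
  5. kckcA = {e, b, h, g, f}
  6. ckckcA = {a, d}
(closed under both — stop)

6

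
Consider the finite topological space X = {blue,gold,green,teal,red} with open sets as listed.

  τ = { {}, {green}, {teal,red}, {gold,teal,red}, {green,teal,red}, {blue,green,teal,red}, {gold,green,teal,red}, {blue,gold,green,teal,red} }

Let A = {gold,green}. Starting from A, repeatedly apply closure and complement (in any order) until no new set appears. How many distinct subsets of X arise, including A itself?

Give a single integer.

8

cl via duality: int({blue,teal,red}) = {teal,red}, so X∖{teal,red} = {blue,gold,green}
Write k for closure, c for complement:
  1. A     = {gold,green}
  2. kA    = {blue,gold,green}
  3. cA    = {blue,teal,red}
  4. ckA   = {teal,red}
  5. kcA   = {blue,gold,teal,red}
  6. ckcA  = {green}
  7. kckcA = {blue,green}
  8. ckckcA = {gold,teal,red}
applying k or c yields no new set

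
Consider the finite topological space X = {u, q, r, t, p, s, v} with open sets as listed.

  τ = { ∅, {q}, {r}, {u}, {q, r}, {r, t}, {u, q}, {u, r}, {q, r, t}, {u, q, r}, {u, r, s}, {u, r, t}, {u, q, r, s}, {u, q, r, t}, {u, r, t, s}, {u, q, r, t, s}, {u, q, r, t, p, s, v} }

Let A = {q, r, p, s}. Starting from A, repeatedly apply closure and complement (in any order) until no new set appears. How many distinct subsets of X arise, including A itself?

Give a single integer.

complement {u, t, v}; its interior {u}; cl(A) = X∖{u} = {q, r, t, p, s, v}
With k = closure, c = complement:
  1. A     = {q, r, p, s}
  2. kA    = {q, r, t, p, s, v}
  3. cA    = {u, t, v}
  4. ckA   = {u}
  5. kcA   = {u, t, p, s, v}
  6. kckA  = {u, p, s, v}
  7. ckcA  = {q, r}
  8. ckckA = {q, r, t}
k, c of each give nothing new

8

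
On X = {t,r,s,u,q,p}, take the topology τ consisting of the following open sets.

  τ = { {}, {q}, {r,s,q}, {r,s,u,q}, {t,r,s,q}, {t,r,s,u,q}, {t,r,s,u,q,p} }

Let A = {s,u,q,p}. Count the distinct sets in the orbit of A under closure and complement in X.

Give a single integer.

6

closure: X∖int(X∖A) = X∖{} = {t,r,s,u,q,p}
Let k=closure and c=complement:
  1. A     = {s,u,q,p}
  2. kA    = {t,r,s,u,q,p}
  3. cA    = {t,r}
  4. ckA   = {}
  5. kcA   = {t,r,s,u,p}
  6. ckcA  = {q}
— saturated at 6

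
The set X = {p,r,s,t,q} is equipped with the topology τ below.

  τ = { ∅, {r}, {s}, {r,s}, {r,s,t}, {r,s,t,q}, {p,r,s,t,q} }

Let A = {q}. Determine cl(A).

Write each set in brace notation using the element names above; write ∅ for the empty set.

complement {p,r,s,t}; its interior {r,s,t}; cl(A) = X∖{r,s,t} = {p,q}

{p,q}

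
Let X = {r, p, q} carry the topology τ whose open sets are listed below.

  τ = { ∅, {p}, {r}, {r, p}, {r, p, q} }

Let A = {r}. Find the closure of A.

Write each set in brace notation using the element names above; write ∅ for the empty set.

closure: X∖int(X∖A) = X∖{p} = {r, q}

{r, q}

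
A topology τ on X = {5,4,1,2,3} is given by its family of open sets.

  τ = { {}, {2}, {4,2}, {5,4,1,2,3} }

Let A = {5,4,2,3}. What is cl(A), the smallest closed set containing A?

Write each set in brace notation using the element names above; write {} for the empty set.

closure: X∖int(X∖A) = X∖{} = {5,4,1,2,3}

{5,4,1,2,3}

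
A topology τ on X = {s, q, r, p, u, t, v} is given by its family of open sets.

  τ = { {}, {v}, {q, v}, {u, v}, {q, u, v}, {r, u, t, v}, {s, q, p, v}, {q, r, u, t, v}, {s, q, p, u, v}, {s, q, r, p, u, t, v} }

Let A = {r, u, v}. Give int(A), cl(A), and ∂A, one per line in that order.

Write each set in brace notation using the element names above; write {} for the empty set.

int(A) = {u, v}
cl(A)  = {s, q, r, p, u, t, v}
∂A     = {s, q, r, p, t}

opens ⊆ A: {}, {v}, {u, v}; union → int = {u, v}
complement {s, q, p, t}; its interior {}; cl(A) = X∖{} = {s, q, r, p, u, t, v}
boundary = {s, q, r, p, u, t, v} ∖ {u, v} = {s, q, r, p, t}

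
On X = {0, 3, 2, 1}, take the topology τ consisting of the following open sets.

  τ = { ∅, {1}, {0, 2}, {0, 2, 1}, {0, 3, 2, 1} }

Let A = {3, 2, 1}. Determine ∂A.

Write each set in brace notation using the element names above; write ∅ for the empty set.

open subsets of A: ∅, {1}; so int(A) = {1}
closure: X∖int(X∖A) = X∖∅ = {0, 3, 2, 1}
∂A = {0, 3, 2, 1} minus {1} = {0, 3, 2}

{0, 3, 2}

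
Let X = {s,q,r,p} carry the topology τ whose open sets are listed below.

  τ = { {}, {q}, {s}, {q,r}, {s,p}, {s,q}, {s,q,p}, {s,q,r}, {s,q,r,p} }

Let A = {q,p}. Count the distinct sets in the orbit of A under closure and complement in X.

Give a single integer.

complement {s,r}; its interior {s}; cl(A) = X∖{s} = {q,r,p}
With k = closure, c = complement:
  1. A     = {q,p}
  2. kA    = {q,r,p}
  3. cA    = {s,r}
  4. ckA   = {s}
  5. kcA   = {s,r,p}
  6. kckA  = {s,p}
  7. ckcA  = {q}
  8. ckckA = {q,r}
k, c of each give nothing new

8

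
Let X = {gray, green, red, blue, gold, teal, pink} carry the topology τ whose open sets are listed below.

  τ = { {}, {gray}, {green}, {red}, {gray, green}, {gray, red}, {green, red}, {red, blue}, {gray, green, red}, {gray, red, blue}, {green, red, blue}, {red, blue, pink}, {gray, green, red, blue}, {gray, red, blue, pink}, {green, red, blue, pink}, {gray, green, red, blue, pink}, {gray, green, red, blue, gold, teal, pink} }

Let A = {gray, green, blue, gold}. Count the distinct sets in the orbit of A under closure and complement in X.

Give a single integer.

cl via duality: int({red, teal, pink}) = {red}, so X∖{red} = {gray, green, blue, gold, teal, pink}
Write k for closure, c for complement:
  1. A     = {gray, green, blue, gold}
  2. kA    = {gray, green, blue, gold, teal, pink}
  3. cA    = {red, teal, pink}
  4. ckA   = {red}
  5. kcA   = {red, blue, gold, teal, pink}
  6. ckcA  = {gray, green}
  7. kckcA = {gray, green, gold, teal}
  8. ckckcA = {red, blue, pink}
applying k or c yields no new set

8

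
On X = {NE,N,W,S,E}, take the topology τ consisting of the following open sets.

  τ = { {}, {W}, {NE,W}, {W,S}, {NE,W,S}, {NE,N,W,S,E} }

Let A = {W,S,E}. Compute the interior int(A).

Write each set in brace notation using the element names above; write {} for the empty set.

opens ⊆ A: {}, {W}, {W,S}; union → int = {W,S}

{W,S}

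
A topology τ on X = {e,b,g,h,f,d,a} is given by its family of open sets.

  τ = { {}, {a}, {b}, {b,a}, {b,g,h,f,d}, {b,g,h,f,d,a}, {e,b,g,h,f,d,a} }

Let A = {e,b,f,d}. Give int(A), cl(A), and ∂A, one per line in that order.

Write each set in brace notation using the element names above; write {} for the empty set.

int(A) = {b}
cl(A)  = {e,b,g,h,f,d}
∂A     = {e,g,h,f,d}

opens ⊆ A: {}, {b}; union → int = {b}
complement {g,h,a}; its interior {a}; cl(A) = X∖{a} = {e,b,g,h,f,d}
boundary = {e,b,g,h,f,d} ∖ {b} = {e,g,h,f,d}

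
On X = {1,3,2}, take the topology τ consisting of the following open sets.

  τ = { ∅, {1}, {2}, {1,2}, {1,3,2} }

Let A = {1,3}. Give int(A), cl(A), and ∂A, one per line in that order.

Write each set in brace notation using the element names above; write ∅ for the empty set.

interior: largest open inside A is {1} (from ∅, {1})
cl via duality: int({2}) = {2}, so X∖{2} = {1,3}
cl∖int = {3}

int(A) = {1}
cl(A)  = {1,3}
∂A     = {3}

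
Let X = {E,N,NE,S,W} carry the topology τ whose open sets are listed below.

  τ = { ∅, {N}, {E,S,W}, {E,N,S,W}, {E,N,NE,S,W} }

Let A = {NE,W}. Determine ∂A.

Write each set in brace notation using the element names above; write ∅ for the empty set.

opens ⊆ A: ∅; union → int = ∅
complement {E,N,S}; its interior {N}; cl(A) = X∖{N} = {E,NE,S,W}
boundary = {E,NE,S,W} ∖ ∅ = {E,NE,S,W}

{E,NE,S,W}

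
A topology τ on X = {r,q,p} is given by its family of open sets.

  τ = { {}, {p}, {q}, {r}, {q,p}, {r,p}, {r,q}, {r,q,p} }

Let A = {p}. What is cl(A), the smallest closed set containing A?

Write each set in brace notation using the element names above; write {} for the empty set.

{p}

closure: X∖int(X∖A) = X∖{r,q} = {p}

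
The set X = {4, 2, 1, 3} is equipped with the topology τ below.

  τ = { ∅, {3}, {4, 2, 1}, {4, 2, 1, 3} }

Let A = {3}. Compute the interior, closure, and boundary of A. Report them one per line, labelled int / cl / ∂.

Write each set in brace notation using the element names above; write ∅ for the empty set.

int(A) = {3}
cl(A)  = {3}
∂A     = ∅

interior: largest open inside A is {3} (from ∅, {3})
cl via duality: int({4, 2, 1}) = {4, 2, 1}, so X∖{4, 2, 1} = {3}
cl∖int = ∅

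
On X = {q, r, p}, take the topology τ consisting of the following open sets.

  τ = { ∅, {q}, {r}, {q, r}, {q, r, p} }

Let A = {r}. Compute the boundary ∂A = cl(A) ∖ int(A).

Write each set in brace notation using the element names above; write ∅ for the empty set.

{p}

interior: largest open inside A is {r} (from ∅, {r})
cl via duality: int({q, p}) = {q}, so X∖{q} = {r, p}
cl∖int = {p}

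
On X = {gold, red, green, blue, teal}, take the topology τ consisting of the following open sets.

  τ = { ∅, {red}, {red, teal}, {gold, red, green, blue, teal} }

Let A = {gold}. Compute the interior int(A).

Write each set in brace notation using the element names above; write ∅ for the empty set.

open subsets of A: ∅; so int(A) = ∅

∅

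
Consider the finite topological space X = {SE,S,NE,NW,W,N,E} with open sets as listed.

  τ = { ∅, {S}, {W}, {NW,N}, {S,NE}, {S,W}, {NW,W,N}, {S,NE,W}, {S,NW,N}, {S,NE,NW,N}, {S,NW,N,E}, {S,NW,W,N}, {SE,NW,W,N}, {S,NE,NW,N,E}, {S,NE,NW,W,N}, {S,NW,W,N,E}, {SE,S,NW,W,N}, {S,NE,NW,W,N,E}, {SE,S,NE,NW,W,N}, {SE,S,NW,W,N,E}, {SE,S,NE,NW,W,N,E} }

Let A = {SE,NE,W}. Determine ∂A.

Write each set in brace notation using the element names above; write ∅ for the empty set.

interior: largest open inside A is {W} (from ∅, {W})
cl via duality: int({S,NW,N,E}) = {S,NW,N,E}, so X∖{S,NW,N,E} = {SE,NE,W}
cl∖int = {SE,NE}

{SE,NE}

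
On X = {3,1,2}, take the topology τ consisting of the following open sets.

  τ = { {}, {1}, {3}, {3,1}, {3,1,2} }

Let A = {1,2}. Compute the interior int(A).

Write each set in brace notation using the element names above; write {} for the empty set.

U open, U⊆A: {}, {1}. int(A) = ⋃ = {1}

{1}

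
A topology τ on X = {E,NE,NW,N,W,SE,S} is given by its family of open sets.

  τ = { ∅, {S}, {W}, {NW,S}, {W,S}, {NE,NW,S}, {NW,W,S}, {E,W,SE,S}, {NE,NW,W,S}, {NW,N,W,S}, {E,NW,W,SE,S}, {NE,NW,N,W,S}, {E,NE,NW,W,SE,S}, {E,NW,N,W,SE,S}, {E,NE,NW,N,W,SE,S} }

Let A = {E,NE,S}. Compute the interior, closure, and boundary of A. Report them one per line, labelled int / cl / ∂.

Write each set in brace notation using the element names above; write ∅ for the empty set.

U open, U⊆A: ∅, {S}. int(A) = ⋃ = {S}
X∖A={NW,N,W,SE}, int(X∖A)={W}, hence cl(A)={E,NE,NW,N,SE,S}
∂A: remove int from cl → {E,NE,NW,N,SE}

int(A) = {S}
cl(A)  = {E,NE,NW,N,SE,S}
∂A     = {E,NE,NW,N,SE}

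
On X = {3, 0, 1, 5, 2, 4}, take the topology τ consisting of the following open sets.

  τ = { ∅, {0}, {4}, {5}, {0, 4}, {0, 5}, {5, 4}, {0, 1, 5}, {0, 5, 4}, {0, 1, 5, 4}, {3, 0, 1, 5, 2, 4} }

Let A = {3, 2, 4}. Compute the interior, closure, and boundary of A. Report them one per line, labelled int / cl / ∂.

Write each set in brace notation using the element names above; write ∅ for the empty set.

int(A) = {4}
cl(A)  = {3, 2, 4}
∂A     = {3, 2}

U open, U⊆A: ∅, {4}. int(A) = ⋃ = {4}
X∖A={0, 1, 5}, int(X∖A)={0, 1, 5}, hence cl(A)={3, 2, 4}
∂A: remove int from cl → {3, 2}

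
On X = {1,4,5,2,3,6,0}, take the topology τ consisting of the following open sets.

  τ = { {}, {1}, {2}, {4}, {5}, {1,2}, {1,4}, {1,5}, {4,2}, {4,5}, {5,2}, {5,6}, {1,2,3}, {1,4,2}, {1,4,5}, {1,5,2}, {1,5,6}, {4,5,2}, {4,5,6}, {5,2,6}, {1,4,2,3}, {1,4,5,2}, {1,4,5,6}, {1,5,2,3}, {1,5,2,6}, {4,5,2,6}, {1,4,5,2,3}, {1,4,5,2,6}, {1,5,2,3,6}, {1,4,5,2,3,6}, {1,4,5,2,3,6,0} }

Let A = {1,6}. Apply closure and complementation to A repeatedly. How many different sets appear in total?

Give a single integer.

cl via duality: int({4,5,2,3,0}) = {4,5,2}, so X∖{4,5,2} = {1,3,6,0}
Write k for closure, c for complement:
  1. A     = {1,6}
  2. kA    = {1,3,6,0}
  3. cA    = {4,5,2,3,0}
  4. ckA   = {4,5,2}
  5. kcA   = {4,5,2,3,6,0}
  6. ckcA  = {1}
  7. kckcA = {1,3,0}
  8. ckckcA = {4,5,2,6}
applying k or c yields no new set

8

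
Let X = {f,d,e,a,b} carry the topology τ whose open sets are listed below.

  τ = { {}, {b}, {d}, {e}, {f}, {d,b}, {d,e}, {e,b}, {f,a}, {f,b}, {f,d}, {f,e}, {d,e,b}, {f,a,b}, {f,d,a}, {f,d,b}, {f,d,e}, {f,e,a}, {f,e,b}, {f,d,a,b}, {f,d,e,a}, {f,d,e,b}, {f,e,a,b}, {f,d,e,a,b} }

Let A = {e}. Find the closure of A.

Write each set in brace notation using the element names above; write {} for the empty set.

{e}

closure: X∖int(X∖A) = X∖{f,d,a,b} = {e}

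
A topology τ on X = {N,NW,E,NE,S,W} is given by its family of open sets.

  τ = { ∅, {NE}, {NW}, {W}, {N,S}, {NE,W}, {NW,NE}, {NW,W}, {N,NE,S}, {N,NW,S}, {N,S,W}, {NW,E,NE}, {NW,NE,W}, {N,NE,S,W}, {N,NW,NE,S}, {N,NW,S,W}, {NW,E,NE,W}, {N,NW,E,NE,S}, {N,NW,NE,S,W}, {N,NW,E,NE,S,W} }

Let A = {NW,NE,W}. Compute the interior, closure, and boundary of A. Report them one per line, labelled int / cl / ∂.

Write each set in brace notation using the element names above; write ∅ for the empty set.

opens ⊆ A: ∅, {NW}, {NE}, {W}, {NW,NE}, {NE,W}, {NW,W}, {NW,NE,W}; union → int = {NW,NE,W}
complement {N,E,S}; its interior {N,S}; cl(A) = X∖{N,S} = {NW,E,NE,W}
boundary = {NW,E,NE,W} ∖ {NW,NE,W} = {E}

int(A) = {NW,NE,W}
cl(A)  = {NW,E,NE,W}
∂A     = {E}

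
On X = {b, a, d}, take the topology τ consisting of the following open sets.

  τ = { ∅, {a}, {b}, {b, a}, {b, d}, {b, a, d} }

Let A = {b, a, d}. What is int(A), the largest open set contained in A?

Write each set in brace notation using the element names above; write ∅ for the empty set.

{b, a, d}

opens ⊆ A: ∅, {b}, {a}, {b, a}, {b, d}, {b, a, d}; union → int = {b, a, d}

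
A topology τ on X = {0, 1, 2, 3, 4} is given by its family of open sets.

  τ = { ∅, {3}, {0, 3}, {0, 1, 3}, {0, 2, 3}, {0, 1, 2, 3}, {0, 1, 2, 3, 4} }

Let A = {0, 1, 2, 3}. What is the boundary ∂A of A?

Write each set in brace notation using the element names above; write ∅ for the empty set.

U open, U⊆A: ∅, {3}, {0, 3}, {0, 1, 3}, {0, 2, 3}, {0, 1, 2, 3}. int(A) = ⋃ = {0, 1, 2, 3}
X∖A={4}, int(X∖A)=∅, hence cl(A)={0, 1, 2, 3, 4}
∂A: remove int from cl → {4}

{4}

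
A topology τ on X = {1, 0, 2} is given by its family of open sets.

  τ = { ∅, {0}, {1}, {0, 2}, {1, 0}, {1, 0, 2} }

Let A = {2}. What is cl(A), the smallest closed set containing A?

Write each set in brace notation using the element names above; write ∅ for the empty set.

{2}

X∖A={1, 0}, int(X∖A)={1, 0}, hence cl(A)={2}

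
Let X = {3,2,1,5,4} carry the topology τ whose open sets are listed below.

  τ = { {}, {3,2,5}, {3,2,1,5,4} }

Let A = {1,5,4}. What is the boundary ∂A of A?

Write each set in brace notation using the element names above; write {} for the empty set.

{3,2,1,5,4}

open subsets of A: {}; so int(A) = {}
closure: X∖int(X∖A) = X∖{} = {3,2,1,5,4}
∂A = {3,2,1,5,4} minus {} = {3,2,1,5,4}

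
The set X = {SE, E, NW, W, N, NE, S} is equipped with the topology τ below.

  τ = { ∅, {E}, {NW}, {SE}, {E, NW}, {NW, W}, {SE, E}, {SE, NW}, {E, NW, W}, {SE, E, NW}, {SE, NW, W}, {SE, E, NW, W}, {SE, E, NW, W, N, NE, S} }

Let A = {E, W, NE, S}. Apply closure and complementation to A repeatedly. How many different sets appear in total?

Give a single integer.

closure: X∖int(X∖A) = X∖{SE, NW} = {E, W, N, NE, S}
Let k=closure and c=complement:
  1. A     = {E, W, NE, S}
  2. kA    = {E, W, N, NE, S}
  3. cA    = {SE, NW, N}
  4. ckA   = {SE, NW}
  5. kcA   = {SE, NW, W, N, NE, S}
  6. ckcA  = {E}
  7. kckcA = {E, N, NE, S}
  8. ckckcA = {SE, NW, W}
— saturated at 8

8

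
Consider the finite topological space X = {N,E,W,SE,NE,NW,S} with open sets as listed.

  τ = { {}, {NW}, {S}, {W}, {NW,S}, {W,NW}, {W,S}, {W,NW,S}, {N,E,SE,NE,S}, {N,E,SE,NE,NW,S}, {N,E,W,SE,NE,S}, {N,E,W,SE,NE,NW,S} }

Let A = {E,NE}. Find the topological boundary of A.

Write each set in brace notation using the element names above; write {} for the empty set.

{N,E,SE,NE}

U open, U⊆A: {}. int(A) = ⋃ = {}
X∖A={N,W,SE,NW,S}, int(X∖A)={W,NW,S}, hence cl(A)={N,E,SE,NE}
∂A: remove int from cl → {N,E,SE,NE}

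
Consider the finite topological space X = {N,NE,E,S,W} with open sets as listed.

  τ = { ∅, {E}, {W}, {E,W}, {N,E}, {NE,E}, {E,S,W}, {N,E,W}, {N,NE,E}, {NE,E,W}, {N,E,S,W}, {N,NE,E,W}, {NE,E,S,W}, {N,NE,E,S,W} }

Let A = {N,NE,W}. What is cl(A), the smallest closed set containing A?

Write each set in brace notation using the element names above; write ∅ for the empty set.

X∖A={E,S}, int(X∖A)={E}, hence cl(A)={N,NE,S,W}

{N,NE,S,W}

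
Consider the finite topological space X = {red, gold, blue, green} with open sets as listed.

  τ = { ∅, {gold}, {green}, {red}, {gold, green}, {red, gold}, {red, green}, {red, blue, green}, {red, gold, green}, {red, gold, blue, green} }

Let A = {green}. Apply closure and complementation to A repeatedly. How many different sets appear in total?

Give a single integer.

4

complement {red, gold, blue}; its interior {red, gold}; cl(A) = X∖{red, gold} = {blue, green}
With k = closure, c = complement:
  1. A     = {green}
  2. kA    = {blue, green}
  3. cA    = {red, gold, blue}
  4. ckA   = {red, gold}
k, c of each give nothing new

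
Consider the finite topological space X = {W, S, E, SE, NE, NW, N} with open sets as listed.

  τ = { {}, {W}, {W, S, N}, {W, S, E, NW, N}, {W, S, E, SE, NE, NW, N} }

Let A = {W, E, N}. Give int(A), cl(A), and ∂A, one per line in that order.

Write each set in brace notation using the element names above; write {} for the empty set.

opens ⊆ A: {}, {W}; union → int = {W}
complement {S, SE, NE, NW}; its interior {}; cl(A) = X∖{} = {W, S, E, SE, NE, NW, N}
boundary = {W, S, E, SE, NE, NW, N} ∖ {W} = {S, E, SE, NE, NW, N}

int(A) = {W}
cl(A)  = {W, S, E, SE, NE, NW, N}
∂A     = {S, E, SE, NE, NW, N}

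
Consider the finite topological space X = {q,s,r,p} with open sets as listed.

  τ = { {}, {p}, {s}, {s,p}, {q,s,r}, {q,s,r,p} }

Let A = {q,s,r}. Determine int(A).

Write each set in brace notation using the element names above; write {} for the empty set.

{q,s,r}

U open, U⊆A: {}, {s}, {q,s,r}. int(A) = ⋃ = {q,s,r}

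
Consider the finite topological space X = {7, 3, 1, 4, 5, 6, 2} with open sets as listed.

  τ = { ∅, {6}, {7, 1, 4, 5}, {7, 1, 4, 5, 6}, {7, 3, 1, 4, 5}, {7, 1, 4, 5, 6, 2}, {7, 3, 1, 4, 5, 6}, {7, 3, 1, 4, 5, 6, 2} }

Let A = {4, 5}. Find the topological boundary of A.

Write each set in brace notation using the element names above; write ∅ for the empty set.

{7, 3, 1, 4, 5, 2}

U open, U⊆A: ∅. int(A) = ⋃ = ∅
X∖A={7, 3, 1, 6, 2}, int(X∖A)={6}, hence cl(A)={7, 3, 1, 4, 5, 2}
∂A: remove int from cl → {7, 3, 1, 4, 5, 2}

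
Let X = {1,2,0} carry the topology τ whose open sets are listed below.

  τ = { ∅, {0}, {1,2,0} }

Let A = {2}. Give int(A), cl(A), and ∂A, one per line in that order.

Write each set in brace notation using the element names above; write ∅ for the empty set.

U open, U⊆A: ∅. int(A) = ⋃ = ∅
X∖A={1,0}, int(X∖A)={0}, hence cl(A)={1,2}
∂A: remove int from cl → {1,2}

int(A) = ∅
cl(A)  = {1,2}
∂A     = {1,2}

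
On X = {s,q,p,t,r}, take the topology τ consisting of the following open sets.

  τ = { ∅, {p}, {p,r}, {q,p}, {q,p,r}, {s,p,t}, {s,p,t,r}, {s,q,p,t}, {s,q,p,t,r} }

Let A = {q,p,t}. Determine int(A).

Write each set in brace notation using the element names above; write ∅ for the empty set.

opens ⊆ A: ∅, {p}, {q,p}; union → int = {q,p}

{q,p}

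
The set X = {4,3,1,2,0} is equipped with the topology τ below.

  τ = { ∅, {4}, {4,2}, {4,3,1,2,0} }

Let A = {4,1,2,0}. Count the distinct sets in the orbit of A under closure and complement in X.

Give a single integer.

6

cl via duality: int({3}) = ∅, so X∖∅ = {4,3,1,2,0}
Write k for closure, c for complement:
  1. A     = {4,1,2,0}
  2. kA    = {4,3,1,2,0}
  3. cA    = {3}
  4. ckA   = ∅
  5. kcA   = {3,1,0}
  6. ckcA  = {4,2}
applying k or c yields no new set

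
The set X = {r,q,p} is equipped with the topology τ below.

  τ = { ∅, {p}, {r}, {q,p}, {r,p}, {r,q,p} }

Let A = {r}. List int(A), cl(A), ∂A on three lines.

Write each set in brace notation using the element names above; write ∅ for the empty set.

interior: largest open inside A is {r} (from ∅, {r})
cl via duality: int({q,p}) = {q,p}, so X∖{q,p} = {r}
cl∖int = ∅

int(A) = {r}
cl(A)  = {r}
∂A     = ∅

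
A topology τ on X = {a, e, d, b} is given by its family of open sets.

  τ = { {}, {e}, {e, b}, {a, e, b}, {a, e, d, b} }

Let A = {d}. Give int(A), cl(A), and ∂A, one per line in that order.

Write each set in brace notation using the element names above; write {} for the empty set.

int(A) = {}
cl(A)  = {d}
∂A     = {d}

U open, U⊆A: {}. int(A) = ⋃ = {}
X∖A={a, e, b}, int(X∖A)={a, e, b}, hence cl(A)={d}
∂A: remove int from cl → {d}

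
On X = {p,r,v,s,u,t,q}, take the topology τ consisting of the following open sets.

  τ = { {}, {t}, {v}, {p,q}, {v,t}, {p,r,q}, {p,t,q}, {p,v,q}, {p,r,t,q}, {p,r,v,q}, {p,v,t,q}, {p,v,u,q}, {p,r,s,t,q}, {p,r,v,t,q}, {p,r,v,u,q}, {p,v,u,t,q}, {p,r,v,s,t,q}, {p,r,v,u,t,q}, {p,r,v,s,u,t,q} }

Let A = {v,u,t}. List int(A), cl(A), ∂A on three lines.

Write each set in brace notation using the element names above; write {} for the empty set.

interior: largest open inside A is {v,t} (from {}, {t}, {v}, {v,t})
cl via duality: int({p,r,s,q}) = {p,r,q}, so X∖{p,r,q} = {v,s,u,t}
cl∖int = {s,u}

int(A) = {v,t}
cl(A)  = {v,s,u,t}
∂A     = {s,u}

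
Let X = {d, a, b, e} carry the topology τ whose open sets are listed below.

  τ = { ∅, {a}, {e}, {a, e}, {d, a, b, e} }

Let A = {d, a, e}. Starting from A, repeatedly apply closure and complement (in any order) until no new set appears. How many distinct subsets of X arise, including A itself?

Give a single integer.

6

complement {b}; its interior ∅; cl(A) = X∖∅ = {d, a, b, e}
With k = closure, c = complement:
  1. A     = {d, a, e}
  2. kA    = {d, a, b, e}
  3. cA    = {b}
  4. ckA   = ∅
  5. kcA   = {d, b}
  6. ckcA  = {a, e}
k, c of each give nothing new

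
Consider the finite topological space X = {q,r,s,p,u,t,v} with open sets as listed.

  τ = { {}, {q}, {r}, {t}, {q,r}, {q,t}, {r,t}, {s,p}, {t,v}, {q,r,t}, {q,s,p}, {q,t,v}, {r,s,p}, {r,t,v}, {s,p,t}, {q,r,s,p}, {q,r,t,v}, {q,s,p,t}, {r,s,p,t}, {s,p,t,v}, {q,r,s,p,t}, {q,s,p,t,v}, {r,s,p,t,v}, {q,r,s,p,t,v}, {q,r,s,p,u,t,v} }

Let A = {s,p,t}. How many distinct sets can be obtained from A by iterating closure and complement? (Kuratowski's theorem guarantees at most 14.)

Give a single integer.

closure: X∖int(X∖A) = X∖{q,r} = {s,p,u,t,v}
Let k=closure and c=complement:
  1. A     = {s,p,t}
  2. kA    = {s,p,u,t,v}
  3. cA    = {q,r,u,v}
  4. ckA   = {q,r}
  5. kckA  = {q,r,u}
  6. ckckA = {s,p,t,v}
— saturated at 6

6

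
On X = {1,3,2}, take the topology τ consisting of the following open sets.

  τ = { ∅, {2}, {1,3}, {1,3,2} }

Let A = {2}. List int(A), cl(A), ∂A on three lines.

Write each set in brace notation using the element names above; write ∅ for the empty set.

U open, U⊆A: ∅, {2}. int(A) = ⋃ = {2}
X∖A={1,3}, int(X∖A)={1,3}, hence cl(A)={2}
∂A: remove int from cl → ∅

int(A) = {2}
cl(A)  = {2}
∂A     = ∅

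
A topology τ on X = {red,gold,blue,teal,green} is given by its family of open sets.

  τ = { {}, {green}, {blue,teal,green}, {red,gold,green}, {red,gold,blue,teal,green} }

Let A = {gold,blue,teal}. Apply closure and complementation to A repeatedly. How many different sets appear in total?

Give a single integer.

complement {red,green}; its interior {green}; cl(A) = X∖{green} = {red,gold,blue,teal}
With k = closure, c = complement:
  1. A     = {gold,blue,teal}
  2. kA    = {red,gold,blue,teal}
  3. cA    = {red,green}
  4. ckA   = {green}
  5. kcA   = {red,gold,blue,teal,green}
  6. ckcA  = {}
k, c of each give nothing new

6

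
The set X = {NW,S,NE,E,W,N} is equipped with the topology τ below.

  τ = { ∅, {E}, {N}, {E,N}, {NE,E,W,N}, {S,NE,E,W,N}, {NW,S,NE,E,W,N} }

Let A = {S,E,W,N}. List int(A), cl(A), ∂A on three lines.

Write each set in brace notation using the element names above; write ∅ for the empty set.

int(A) = {E,N}
cl(A)  = {NW,S,NE,E,W,N}
∂A     = {NW,S,NE,W}

opens ⊆ A: ∅, {E}, {N}, {E,N}; union → int = {E,N}
complement {NW,NE}; its interior ∅; cl(A) = X∖∅ = {NW,S,NE,E,W,N}
boundary = {NW,S,NE,E,W,N} ∖ {E,N} = {NW,S,NE,W}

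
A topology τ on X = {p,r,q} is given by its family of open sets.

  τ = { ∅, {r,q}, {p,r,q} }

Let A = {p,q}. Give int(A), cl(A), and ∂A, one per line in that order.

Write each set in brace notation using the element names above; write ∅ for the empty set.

U open, U⊆A: ∅. int(A) = ⋃ = ∅
X∖A={r}, int(X∖A)=∅, hence cl(A)={p,r,q}
∂A: remove int from cl → {p,r,q}

int(A) = ∅
cl(A)  = {p,r,q}
∂A     = {p,r,q}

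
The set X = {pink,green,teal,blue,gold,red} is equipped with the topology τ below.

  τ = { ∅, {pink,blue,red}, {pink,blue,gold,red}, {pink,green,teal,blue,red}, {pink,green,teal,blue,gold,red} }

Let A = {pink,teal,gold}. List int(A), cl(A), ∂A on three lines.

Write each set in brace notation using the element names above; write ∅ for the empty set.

int(A) = ∅
cl(A)  = {pink,green,teal,blue,gold,red}
∂A     = {pink,green,teal,blue,gold,red}

opens ⊆ A: ∅; union → int = ∅
complement {green,blue,red}; its interior ∅; cl(A) = X∖∅ = {pink,green,teal,blue,gold,red}
boundary = {pink,green,teal,blue,gold,red} ∖ ∅ = {pink,green,teal,blue,gold,red}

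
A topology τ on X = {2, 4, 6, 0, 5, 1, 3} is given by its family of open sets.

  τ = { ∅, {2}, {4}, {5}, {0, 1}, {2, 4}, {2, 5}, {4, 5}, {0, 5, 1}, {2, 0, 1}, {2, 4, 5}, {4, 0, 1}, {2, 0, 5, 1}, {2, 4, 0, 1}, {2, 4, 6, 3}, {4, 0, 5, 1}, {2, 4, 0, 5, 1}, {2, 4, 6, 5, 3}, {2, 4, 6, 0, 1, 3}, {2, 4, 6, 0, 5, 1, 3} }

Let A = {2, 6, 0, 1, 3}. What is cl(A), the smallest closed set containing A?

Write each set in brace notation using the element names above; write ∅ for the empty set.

cl via duality: int({4, 5}) = {4, 5}, so X∖{4, 5} = {2, 6, 0, 1, 3}

{2, 6, 0, 1, 3}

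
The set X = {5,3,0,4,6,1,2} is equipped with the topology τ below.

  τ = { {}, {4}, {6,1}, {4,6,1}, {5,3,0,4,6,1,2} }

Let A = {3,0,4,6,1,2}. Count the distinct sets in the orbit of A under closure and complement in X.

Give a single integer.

6

complement {5}; its interior {}; cl(A) = X∖{} = {5,3,0,4,6,1,2}
With k = closure, c = complement:
  1. A     = {3,0,4,6,1,2}
  2. kA    = {5,3,0,4,6,1,2}
  3. cA    = {5}
  4. ckA   = {}
  5. kcA   = {5,3,0,2}
  6. ckcA  = {4,6,1}
k, c of each give nothing new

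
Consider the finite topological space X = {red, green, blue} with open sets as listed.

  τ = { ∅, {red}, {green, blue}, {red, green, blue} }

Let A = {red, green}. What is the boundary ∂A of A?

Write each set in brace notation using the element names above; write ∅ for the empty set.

interior: largest open inside A is {red} (from ∅, {red})
cl via duality: int({blue}) = ∅, so X∖∅ = {red, green, blue}
cl∖int = {green, blue}

{green, blue}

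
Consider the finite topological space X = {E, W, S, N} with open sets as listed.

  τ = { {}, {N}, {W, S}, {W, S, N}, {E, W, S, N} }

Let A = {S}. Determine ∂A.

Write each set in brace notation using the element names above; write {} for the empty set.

{E, W, S}

interior: largest open inside A is {} (from {})
cl via duality: int({E, W, N}) = {N}, so X∖{N} = {E, W, S}
cl∖int = {E, W, S}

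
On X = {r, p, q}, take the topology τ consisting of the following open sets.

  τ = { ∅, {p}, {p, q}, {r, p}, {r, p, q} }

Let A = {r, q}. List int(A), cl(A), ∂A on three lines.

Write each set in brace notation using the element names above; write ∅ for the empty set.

int(A) = ∅
cl(A)  = {r, q}
∂A     = {r, q}

opens ⊆ A: ∅; union → int = ∅
complement {p}; its interior {p}; cl(A) = X∖{p} = {r, q}
boundary = {r, q} ∖ ∅ = {r, q}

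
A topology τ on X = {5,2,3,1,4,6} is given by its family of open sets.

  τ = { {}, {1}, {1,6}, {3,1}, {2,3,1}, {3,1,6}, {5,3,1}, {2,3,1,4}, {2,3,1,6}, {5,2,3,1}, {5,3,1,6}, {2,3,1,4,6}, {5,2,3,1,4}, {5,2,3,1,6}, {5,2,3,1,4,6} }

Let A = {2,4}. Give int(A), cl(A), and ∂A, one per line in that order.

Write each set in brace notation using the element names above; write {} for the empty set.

interior: largest open inside A is {} (from {})
cl via duality: int({5,3,1,6}) = {5,3,1,6}, so X∖{5,3,1,6} = {2,4}
cl∖int = {2,4}

int(A) = {}
cl(A)  = {2,4}
∂A     = {2,4}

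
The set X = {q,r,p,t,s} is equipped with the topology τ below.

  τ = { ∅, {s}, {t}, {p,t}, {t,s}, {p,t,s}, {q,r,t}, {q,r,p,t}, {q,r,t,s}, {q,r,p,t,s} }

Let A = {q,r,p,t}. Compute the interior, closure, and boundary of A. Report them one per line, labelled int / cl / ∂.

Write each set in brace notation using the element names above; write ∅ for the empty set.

interior: largest open inside A is {q,r,p,t} (from ∅, {t}, {p,t}, {q,r,t}, {q,r,p,t})
cl via duality: int({s}) = {s}, so X∖{s} = {q,r,p,t}
cl∖int = ∅

int(A) = {q,r,p,t}
cl(A)  = {q,r,p,t}
∂A     = ∅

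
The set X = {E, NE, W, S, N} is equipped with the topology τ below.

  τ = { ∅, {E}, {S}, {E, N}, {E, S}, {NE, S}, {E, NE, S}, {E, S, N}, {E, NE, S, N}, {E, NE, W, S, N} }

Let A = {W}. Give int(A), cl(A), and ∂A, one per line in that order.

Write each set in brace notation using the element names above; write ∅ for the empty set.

U open, U⊆A: ∅. int(A) = ⋃ = ∅
X∖A={E, NE, S, N}, int(X∖A)={E, NE, S, N}, hence cl(A)={W}
∂A: remove int from cl → {W}

int(A) = ∅
cl(A)  = {W}
∂A     = {W}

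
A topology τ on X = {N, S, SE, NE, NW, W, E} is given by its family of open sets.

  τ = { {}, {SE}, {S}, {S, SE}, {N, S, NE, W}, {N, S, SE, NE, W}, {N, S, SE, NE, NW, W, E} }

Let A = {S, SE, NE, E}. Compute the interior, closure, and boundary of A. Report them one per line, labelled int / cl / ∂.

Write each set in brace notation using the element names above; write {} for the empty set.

interior: largest open inside A is {S, SE} (from {}, {S}, {SE}, {S, SE})
cl via duality: int({N, NW, W}) = {}, so X∖{} = {N, S, SE, NE, NW, W, E}
cl∖int = {N, NE, NW, W, E}

int(A) = {S, SE}
cl(A)  = {N, S, SE, NE, NW, W, E}
∂A     = {N, NE, NW, W, E}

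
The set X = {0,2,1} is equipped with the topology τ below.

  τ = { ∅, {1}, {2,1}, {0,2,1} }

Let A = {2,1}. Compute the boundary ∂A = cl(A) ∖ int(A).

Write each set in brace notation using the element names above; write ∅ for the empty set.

opens ⊆ A: ∅, {1}, {2,1}; union → int = {2,1}
complement {0}; its interior ∅; cl(A) = X∖∅ = {0,2,1}
boundary = {0,2,1} ∖ {2,1} = {0}

{0}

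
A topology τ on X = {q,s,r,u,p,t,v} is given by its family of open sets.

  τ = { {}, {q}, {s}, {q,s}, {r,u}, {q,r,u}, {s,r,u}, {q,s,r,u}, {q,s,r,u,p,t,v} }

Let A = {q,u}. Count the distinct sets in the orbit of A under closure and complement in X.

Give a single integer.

closure: X∖int(X∖A) = X∖{s} = {q,r,u,p,t,v}
Let k=closure and c=complement:
  1. A     = {q,u}
  2. kA    = {q,r,u,p,t,v}
  3. cA    = {s,r,p,t,v}
  4. ckA   = {s}
  5. kcA   = {s,r,u,p,t,v}
  6. kckA  = {s,p,t,v}
  7. ckcA  = {q}
  8. ckckA = {q,r,u}
  9. kckcA = {q,p,t,v}
  10. ckckcA = {s,r,u}
— saturated at 10

10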